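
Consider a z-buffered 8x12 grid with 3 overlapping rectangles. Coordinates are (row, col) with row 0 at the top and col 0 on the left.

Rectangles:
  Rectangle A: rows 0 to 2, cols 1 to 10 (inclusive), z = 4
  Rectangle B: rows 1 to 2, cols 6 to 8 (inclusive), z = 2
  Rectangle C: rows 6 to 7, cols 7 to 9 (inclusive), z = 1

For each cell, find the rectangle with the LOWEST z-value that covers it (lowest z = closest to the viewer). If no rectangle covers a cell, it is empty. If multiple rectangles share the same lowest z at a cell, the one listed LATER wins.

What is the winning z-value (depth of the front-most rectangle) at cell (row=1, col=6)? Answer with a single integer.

Answer: 2

Derivation:
Check cell (1,6):
  A: rows 0-2 cols 1-10 z=4 -> covers; best now A (z=4)
  B: rows 1-2 cols 6-8 z=2 -> covers; best now B (z=2)
  C: rows 6-7 cols 7-9 -> outside (row miss)
Winner: B at z=2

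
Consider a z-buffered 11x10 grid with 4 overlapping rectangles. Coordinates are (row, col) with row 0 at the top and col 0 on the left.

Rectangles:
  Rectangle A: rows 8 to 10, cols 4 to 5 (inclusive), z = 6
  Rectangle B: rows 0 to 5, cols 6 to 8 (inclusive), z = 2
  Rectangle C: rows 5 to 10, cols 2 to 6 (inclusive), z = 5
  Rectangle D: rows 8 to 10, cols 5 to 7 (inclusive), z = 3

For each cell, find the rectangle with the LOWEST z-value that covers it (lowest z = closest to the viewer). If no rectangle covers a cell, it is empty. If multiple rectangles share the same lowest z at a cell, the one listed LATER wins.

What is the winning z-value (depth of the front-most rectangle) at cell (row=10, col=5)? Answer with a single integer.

Check cell (10,5):
  A: rows 8-10 cols 4-5 z=6 -> covers; best now A (z=6)
  B: rows 0-5 cols 6-8 -> outside (row miss)
  C: rows 5-10 cols 2-6 z=5 -> covers; best now C (z=5)
  D: rows 8-10 cols 5-7 z=3 -> covers; best now D (z=3)
Winner: D at z=3

Answer: 3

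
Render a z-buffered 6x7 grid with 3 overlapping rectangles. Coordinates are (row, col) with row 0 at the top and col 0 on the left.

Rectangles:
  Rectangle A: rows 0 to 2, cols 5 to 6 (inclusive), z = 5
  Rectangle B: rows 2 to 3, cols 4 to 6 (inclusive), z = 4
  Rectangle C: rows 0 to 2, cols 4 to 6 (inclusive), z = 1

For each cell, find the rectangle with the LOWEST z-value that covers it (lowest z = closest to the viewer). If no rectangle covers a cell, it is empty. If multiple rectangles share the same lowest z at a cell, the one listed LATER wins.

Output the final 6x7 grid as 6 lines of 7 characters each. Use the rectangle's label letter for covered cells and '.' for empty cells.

....CCC
....CCC
....CCC
....BBB
.......
.......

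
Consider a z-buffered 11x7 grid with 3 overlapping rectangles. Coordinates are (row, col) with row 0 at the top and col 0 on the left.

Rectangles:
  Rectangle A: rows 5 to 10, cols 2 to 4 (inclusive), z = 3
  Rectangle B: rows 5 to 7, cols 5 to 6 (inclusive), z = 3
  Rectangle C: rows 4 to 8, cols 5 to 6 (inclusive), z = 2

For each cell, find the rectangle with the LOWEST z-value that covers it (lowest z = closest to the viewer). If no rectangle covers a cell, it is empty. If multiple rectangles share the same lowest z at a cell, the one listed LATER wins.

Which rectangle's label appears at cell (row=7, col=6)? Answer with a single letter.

Answer: C

Derivation:
Check cell (7,6):
  A: rows 5-10 cols 2-4 -> outside (col miss)
  B: rows 5-7 cols 5-6 z=3 -> covers; best now B (z=3)
  C: rows 4-8 cols 5-6 z=2 -> covers; best now C (z=2)
Winner: C at z=2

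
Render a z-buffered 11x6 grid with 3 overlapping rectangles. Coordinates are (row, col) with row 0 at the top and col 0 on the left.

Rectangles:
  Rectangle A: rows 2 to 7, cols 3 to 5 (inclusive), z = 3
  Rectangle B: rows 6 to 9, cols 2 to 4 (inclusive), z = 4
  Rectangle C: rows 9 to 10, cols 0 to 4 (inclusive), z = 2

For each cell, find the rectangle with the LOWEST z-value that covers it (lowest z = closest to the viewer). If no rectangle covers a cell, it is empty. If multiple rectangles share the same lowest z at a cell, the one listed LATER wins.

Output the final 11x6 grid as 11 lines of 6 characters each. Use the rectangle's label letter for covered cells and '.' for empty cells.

......
......
...AAA
...AAA
...AAA
...AAA
..BAAA
..BAAA
..BBB.
CCCCC.
CCCCC.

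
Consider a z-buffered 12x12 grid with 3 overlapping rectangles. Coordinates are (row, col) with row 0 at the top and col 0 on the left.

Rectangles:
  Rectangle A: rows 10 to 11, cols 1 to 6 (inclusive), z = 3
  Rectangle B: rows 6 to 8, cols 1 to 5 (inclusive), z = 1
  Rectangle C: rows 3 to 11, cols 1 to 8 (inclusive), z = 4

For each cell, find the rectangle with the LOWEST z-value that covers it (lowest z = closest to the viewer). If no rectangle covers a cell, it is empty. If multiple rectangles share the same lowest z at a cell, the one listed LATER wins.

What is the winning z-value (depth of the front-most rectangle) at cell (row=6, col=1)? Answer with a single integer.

Answer: 1

Derivation:
Check cell (6,1):
  A: rows 10-11 cols 1-6 -> outside (row miss)
  B: rows 6-8 cols 1-5 z=1 -> covers; best now B (z=1)
  C: rows 3-11 cols 1-8 z=4 -> covers; best now B (z=1)
Winner: B at z=1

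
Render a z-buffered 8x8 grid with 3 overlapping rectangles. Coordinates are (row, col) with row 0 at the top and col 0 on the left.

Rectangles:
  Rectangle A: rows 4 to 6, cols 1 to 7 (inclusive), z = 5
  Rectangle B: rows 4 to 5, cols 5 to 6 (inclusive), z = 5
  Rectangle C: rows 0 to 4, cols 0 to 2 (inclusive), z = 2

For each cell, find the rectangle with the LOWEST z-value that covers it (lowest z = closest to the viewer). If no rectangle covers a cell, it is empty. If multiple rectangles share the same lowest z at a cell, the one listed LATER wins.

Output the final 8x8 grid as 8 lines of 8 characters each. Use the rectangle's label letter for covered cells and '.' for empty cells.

CCC.....
CCC.....
CCC.....
CCC.....
CCCAABBA
.AAAABBA
.AAAAAAA
........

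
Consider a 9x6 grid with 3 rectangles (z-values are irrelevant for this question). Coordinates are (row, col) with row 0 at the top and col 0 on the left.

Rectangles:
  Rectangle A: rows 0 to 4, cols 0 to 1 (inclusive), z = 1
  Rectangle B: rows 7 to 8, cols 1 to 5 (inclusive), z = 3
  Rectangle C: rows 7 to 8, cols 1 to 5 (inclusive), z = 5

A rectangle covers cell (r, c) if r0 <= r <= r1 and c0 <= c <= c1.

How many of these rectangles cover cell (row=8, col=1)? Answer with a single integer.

Check cell (8,1):
  A: rows 0-4 cols 0-1 -> outside (row miss)
  B: rows 7-8 cols 1-5 -> covers
  C: rows 7-8 cols 1-5 -> covers
Count covering = 2

Answer: 2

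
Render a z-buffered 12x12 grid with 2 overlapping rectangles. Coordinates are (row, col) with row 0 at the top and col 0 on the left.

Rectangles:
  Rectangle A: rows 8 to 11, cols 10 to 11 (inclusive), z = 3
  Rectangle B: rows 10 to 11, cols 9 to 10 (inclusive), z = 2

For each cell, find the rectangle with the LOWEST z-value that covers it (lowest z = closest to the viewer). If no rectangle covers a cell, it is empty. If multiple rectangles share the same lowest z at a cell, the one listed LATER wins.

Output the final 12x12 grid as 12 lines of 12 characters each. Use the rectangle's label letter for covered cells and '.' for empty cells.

............
............
............
............
............
............
............
............
..........AA
..........AA
.........BBA
.........BBA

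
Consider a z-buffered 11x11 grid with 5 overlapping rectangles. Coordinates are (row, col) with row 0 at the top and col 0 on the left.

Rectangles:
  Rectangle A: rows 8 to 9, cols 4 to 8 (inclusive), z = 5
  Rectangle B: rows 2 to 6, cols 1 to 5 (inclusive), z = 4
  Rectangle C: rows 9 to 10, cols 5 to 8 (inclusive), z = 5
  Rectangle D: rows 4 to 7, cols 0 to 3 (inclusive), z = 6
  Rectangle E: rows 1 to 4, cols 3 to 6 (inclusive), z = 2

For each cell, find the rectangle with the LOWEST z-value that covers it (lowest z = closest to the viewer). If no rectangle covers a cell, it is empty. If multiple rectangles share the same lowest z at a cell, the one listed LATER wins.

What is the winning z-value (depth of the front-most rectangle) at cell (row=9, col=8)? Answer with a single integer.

Answer: 5

Derivation:
Check cell (9,8):
  A: rows 8-9 cols 4-8 z=5 -> covers; best now A (z=5)
  B: rows 2-6 cols 1-5 -> outside (row miss)
  C: rows 9-10 cols 5-8 z=5 -> covers; best now C (z=5)
  D: rows 4-7 cols 0-3 -> outside (row miss)
  E: rows 1-4 cols 3-6 -> outside (row miss)
Winner: C at z=5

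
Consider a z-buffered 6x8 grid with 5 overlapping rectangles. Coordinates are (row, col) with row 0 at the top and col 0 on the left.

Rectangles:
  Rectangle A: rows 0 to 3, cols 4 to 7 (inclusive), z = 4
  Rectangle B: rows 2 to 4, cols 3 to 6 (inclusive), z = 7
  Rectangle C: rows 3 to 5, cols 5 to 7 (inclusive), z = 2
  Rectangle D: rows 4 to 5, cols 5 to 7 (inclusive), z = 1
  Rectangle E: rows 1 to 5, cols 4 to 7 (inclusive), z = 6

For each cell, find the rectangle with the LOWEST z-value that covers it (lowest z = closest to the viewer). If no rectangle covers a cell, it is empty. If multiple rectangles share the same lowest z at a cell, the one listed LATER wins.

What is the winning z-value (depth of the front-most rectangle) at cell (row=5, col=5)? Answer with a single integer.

Answer: 1

Derivation:
Check cell (5,5):
  A: rows 0-3 cols 4-7 -> outside (row miss)
  B: rows 2-4 cols 3-6 -> outside (row miss)
  C: rows 3-5 cols 5-7 z=2 -> covers; best now C (z=2)
  D: rows 4-5 cols 5-7 z=1 -> covers; best now D (z=1)
  E: rows 1-5 cols 4-7 z=6 -> covers; best now D (z=1)
Winner: D at z=1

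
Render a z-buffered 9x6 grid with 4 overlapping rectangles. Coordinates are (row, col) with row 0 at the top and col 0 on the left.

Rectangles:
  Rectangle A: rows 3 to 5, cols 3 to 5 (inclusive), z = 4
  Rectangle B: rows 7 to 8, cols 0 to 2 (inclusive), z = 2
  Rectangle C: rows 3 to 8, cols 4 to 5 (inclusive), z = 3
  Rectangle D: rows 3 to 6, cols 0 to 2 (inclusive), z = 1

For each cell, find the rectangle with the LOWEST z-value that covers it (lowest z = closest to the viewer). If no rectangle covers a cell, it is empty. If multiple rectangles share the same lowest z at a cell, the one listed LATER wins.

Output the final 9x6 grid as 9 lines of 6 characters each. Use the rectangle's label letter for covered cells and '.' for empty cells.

......
......
......
DDDACC
DDDACC
DDDACC
DDD.CC
BBB.CC
BBB.CC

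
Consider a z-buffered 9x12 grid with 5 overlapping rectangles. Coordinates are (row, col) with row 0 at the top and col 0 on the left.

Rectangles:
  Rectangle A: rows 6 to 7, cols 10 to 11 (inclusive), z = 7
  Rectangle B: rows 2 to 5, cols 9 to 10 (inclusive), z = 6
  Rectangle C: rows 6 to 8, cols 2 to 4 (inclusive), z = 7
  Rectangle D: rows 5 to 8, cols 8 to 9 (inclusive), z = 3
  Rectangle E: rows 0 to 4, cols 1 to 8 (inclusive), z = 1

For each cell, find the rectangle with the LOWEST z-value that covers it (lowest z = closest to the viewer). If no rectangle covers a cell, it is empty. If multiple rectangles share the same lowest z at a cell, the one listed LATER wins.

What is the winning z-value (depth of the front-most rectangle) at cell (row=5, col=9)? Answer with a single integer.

Check cell (5,9):
  A: rows 6-7 cols 10-11 -> outside (row miss)
  B: rows 2-5 cols 9-10 z=6 -> covers; best now B (z=6)
  C: rows 6-8 cols 2-4 -> outside (row miss)
  D: rows 5-8 cols 8-9 z=3 -> covers; best now D (z=3)
  E: rows 0-4 cols 1-8 -> outside (row miss)
Winner: D at z=3

Answer: 3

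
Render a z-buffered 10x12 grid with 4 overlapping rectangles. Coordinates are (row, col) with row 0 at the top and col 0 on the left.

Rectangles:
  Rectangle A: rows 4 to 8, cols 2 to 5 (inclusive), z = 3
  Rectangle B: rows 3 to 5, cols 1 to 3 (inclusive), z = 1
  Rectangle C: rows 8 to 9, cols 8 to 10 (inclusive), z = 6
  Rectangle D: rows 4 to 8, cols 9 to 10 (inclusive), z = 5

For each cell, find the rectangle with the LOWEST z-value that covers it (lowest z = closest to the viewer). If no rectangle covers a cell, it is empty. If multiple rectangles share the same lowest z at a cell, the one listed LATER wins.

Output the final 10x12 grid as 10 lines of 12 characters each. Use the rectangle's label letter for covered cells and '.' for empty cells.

............
............
............
.BBB........
.BBBAA...DD.
.BBBAA...DD.
..AAAA...DD.
..AAAA...DD.
..AAAA..CDD.
........CCC.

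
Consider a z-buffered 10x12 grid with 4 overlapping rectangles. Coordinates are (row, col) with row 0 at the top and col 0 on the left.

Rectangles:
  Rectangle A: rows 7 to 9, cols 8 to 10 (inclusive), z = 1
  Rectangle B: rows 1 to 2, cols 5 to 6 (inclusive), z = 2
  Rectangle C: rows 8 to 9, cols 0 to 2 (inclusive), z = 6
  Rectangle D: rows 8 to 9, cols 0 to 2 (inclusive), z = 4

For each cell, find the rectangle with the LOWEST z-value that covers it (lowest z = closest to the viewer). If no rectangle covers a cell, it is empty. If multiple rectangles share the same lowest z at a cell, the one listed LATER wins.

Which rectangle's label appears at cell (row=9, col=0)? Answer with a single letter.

Answer: D

Derivation:
Check cell (9,0):
  A: rows 7-9 cols 8-10 -> outside (col miss)
  B: rows 1-2 cols 5-6 -> outside (row miss)
  C: rows 8-9 cols 0-2 z=6 -> covers; best now C (z=6)
  D: rows 8-9 cols 0-2 z=4 -> covers; best now D (z=4)
Winner: D at z=4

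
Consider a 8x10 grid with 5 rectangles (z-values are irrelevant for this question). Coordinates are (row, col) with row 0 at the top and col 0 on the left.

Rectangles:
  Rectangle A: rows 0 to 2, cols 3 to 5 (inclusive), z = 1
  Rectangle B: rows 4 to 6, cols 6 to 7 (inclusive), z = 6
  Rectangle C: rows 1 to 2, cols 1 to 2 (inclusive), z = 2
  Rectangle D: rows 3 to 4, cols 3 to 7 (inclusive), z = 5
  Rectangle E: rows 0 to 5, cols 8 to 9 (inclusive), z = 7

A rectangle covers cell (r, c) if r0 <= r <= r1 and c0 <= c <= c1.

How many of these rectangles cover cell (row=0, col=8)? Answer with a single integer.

Check cell (0,8):
  A: rows 0-2 cols 3-5 -> outside (col miss)
  B: rows 4-6 cols 6-7 -> outside (row miss)
  C: rows 1-2 cols 1-2 -> outside (row miss)
  D: rows 3-4 cols 3-7 -> outside (row miss)
  E: rows 0-5 cols 8-9 -> covers
Count covering = 1

Answer: 1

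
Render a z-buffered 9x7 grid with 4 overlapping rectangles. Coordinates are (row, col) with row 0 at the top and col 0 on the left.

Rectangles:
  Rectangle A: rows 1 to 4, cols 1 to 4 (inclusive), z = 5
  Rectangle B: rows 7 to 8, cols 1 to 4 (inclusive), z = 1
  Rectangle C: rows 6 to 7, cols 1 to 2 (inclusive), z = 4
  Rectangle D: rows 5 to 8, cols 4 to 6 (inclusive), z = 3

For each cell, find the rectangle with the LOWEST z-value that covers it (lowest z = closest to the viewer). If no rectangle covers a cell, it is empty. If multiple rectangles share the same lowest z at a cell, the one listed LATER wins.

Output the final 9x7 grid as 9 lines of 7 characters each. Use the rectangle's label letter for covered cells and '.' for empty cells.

.......
.AAAA..
.AAAA..
.AAAA..
.AAAA..
....DDD
.CC.DDD
.BBBBDD
.BBBBDD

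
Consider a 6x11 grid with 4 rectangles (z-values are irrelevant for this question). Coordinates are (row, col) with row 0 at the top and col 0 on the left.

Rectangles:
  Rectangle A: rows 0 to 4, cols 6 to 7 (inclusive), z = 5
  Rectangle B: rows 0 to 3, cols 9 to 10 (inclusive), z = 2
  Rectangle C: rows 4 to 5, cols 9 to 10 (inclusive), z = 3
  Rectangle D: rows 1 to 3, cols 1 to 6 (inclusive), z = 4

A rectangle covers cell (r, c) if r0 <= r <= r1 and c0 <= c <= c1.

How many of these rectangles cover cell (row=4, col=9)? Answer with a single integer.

Check cell (4,9):
  A: rows 0-4 cols 6-7 -> outside (col miss)
  B: rows 0-3 cols 9-10 -> outside (row miss)
  C: rows 4-5 cols 9-10 -> covers
  D: rows 1-3 cols 1-6 -> outside (row miss)
Count covering = 1

Answer: 1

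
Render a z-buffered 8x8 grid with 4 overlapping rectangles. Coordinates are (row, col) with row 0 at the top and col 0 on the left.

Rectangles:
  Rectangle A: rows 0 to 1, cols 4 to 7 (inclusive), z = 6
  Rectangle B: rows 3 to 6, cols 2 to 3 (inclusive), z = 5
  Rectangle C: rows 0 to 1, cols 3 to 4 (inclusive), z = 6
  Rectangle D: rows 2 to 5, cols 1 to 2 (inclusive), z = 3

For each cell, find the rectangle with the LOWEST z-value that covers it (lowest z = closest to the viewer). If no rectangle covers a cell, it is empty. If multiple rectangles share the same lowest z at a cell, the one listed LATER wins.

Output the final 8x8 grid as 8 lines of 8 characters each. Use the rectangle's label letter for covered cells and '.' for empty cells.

...CCAAA
...CCAAA
.DD.....
.DDB....
.DDB....
.DDB....
..BB....
........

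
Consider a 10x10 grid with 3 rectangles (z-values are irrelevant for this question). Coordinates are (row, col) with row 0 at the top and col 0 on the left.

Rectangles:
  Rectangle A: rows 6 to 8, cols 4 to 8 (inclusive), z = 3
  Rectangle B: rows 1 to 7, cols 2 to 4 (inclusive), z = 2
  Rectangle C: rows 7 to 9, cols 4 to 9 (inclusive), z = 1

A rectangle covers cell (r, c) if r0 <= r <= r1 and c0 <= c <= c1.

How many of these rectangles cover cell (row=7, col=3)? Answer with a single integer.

Check cell (7,3):
  A: rows 6-8 cols 4-8 -> outside (col miss)
  B: rows 1-7 cols 2-4 -> covers
  C: rows 7-9 cols 4-9 -> outside (col miss)
Count covering = 1

Answer: 1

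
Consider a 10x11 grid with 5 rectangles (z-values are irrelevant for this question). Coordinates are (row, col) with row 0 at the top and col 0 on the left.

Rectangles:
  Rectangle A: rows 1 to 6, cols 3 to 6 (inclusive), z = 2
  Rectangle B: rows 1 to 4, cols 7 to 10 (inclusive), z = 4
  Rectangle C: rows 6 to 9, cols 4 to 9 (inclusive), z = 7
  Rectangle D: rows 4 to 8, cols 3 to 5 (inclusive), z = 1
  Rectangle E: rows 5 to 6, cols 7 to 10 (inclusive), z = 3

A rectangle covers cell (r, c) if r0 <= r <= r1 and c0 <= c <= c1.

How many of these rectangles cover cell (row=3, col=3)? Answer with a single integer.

Answer: 1

Derivation:
Check cell (3,3):
  A: rows 1-6 cols 3-6 -> covers
  B: rows 1-4 cols 7-10 -> outside (col miss)
  C: rows 6-9 cols 4-9 -> outside (row miss)
  D: rows 4-8 cols 3-5 -> outside (row miss)
  E: rows 5-6 cols 7-10 -> outside (row miss)
Count covering = 1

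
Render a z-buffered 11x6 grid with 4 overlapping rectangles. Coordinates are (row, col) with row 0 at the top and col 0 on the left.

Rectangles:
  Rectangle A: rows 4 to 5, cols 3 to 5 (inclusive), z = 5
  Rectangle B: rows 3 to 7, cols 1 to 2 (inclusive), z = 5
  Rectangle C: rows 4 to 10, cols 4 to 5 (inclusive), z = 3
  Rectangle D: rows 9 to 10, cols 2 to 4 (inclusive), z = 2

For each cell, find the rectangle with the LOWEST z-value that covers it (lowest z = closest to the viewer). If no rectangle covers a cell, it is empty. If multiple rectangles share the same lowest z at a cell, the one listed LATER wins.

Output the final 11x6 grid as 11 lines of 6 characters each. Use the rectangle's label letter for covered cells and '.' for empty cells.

......
......
......
.BB...
.BBACC
.BBACC
.BB.CC
.BB.CC
....CC
..DDDC
..DDDC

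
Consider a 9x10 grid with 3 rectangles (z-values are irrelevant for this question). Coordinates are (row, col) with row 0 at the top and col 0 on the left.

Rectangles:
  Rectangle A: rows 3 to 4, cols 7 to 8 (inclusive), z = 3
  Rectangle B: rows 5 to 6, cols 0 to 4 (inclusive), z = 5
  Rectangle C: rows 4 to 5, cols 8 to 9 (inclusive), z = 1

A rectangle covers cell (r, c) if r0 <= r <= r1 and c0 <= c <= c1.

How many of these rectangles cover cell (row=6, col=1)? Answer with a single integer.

Check cell (6,1):
  A: rows 3-4 cols 7-8 -> outside (row miss)
  B: rows 5-6 cols 0-4 -> covers
  C: rows 4-5 cols 8-9 -> outside (row miss)
Count covering = 1

Answer: 1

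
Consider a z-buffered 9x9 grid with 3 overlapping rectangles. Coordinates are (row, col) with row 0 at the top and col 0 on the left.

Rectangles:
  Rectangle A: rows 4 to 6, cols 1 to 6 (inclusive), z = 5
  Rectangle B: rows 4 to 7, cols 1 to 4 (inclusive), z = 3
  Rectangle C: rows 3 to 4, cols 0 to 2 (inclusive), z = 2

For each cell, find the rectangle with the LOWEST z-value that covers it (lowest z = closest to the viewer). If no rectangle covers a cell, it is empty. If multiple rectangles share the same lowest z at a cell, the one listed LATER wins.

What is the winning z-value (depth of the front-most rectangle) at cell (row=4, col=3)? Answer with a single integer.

Check cell (4,3):
  A: rows 4-6 cols 1-6 z=5 -> covers; best now A (z=5)
  B: rows 4-7 cols 1-4 z=3 -> covers; best now B (z=3)
  C: rows 3-4 cols 0-2 -> outside (col miss)
Winner: B at z=3

Answer: 3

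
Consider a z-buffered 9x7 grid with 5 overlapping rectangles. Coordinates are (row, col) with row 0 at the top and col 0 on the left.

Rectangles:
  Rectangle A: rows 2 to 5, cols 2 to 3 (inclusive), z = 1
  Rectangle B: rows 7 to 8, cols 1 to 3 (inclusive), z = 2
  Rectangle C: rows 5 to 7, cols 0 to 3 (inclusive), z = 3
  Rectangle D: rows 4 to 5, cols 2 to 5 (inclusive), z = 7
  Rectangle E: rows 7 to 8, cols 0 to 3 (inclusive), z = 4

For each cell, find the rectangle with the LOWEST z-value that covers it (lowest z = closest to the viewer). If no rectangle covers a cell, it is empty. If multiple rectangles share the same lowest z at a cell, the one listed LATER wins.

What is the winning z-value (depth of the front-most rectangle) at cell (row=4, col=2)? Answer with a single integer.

Answer: 1

Derivation:
Check cell (4,2):
  A: rows 2-5 cols 2-3 z=1 -> covers; best now A (z=1)
  B: rows 7-8 cols 1-3 -> outside (row miss)
  C: rows 5-7 cols 0-3 -> outside (row miss)
  D: rows 4-5 cols 2-5 z=7 -> covers; best now A (z=1)
  E: rows 7-8 cols 0-3 -> outside (row miss)
Winner: A at z=1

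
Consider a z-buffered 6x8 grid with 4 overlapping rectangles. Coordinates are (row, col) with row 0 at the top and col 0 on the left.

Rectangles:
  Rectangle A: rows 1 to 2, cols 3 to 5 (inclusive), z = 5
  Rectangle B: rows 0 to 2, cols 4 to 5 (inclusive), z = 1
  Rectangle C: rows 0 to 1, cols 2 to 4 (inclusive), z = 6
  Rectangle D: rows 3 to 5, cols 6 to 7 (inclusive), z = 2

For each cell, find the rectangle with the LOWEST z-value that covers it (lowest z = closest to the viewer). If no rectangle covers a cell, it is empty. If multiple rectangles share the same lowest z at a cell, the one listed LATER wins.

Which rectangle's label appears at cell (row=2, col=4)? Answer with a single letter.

Answer: B

Derivation:
Check cell (2,4):
  A: rows 1-2 cols 3-5 z=5 -> covers; best now A (z=5)
  B: rows 0-2 cols 4-5 z=1 -> covers; best now B (z=1)
  C: rows 0-1 cols 2-4 -> outside (row miss)
  D: rows 3-5 cols 6-7 -> outside (row miss)
Winner: B at z=1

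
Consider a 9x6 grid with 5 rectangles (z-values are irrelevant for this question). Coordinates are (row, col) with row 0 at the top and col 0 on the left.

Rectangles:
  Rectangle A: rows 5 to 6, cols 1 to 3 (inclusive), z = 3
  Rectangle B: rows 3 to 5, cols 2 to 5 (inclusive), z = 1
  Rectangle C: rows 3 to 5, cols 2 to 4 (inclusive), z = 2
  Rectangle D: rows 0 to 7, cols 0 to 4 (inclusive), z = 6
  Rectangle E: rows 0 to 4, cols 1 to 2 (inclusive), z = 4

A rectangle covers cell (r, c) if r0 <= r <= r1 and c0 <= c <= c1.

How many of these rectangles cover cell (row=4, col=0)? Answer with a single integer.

Answer: 1

Derivation:
Check cell (4,0):
  A: rows 5-6 cols 1-3 -> outside (row miss)
  B: rows 3-5 cols 2-5 -> outside (col miss)
  C: rows 3-5 cols 2-4 -> outside (col miss)
  D: rows 0-7 cols 0-4 -> covers
  E: rows 0-4 cols 1-2 -> outside (col miss)
Count covering = 1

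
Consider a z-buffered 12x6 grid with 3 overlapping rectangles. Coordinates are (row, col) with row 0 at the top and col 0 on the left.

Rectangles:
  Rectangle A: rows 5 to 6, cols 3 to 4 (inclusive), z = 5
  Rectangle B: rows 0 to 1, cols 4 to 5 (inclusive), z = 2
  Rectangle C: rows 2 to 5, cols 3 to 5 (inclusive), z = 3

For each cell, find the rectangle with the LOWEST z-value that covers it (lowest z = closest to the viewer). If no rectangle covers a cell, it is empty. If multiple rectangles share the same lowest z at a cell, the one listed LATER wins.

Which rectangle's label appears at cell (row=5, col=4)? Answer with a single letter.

Answer: C

Derivation:
Check cell (5,4):
  A: rows 5-6 cols 3-4 z=5 -> covers; best now A (z=5)
  B: rows 0-1 cols 4-5 -> outside (row miss)
  C: rows 2-5 cols 3-5 z=3 -> covers; best now C (z=3)
Winner: C at z=3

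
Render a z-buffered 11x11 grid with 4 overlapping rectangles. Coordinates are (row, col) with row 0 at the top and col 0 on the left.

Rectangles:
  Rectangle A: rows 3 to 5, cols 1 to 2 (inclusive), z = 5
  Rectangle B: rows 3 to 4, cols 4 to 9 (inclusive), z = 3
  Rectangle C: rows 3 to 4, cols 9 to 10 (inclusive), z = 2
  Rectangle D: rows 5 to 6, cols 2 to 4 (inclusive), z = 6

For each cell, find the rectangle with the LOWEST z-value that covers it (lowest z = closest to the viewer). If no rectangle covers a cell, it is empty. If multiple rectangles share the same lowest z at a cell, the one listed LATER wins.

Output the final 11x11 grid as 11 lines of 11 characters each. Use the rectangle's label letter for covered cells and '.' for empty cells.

...........
...........
...........
.AA.BBBBBCC
.AA.BBBBBCC
.AADD......
..DDD......
...........
...........
...........
...........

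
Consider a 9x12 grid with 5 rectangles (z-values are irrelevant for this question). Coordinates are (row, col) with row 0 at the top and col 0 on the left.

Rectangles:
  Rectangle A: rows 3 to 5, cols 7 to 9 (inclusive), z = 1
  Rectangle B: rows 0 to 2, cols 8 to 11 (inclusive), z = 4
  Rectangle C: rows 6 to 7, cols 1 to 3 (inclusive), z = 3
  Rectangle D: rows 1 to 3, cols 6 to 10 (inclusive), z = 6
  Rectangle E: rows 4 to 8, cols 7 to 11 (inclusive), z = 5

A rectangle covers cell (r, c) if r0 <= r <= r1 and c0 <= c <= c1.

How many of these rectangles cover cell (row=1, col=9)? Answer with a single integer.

Answer: 2

Derivation:
Check cell (1,9):
  A: rows 3-5 cols 7-9 -> outside (row miss)
  B: rows 0-2 cols 8-11 -> covers
  C: rows 6-7 cols 1-3 -> outside (row miss)
  D: rows 1-3 cols 6-10 -> covers
  E: rows 4-8 cols 7-11 -> outside (row miss)
Count covering = 2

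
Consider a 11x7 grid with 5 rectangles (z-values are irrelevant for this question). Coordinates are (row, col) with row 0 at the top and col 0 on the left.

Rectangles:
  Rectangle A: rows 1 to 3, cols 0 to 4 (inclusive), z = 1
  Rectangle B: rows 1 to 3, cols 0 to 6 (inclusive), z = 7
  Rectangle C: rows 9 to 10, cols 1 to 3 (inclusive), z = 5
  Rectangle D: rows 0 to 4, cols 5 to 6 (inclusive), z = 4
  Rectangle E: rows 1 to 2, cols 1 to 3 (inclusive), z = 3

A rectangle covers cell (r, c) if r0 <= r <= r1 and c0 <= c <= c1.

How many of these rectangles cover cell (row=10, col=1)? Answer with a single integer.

Check cell (10,1):
  A: rows 1-3 cols 0-4 -> outside (row miss)
  B: rows 1-3 cols 0-6 -> outside (row miss)
  C: rows 9-10 cols 1-3 -> covers
  D: rows 0-4 cols 5-6 -> outside (row miss)
  E: rows 1-2 cols 1-3 -> outside (row miss)
Count covering = 1

Answer: 1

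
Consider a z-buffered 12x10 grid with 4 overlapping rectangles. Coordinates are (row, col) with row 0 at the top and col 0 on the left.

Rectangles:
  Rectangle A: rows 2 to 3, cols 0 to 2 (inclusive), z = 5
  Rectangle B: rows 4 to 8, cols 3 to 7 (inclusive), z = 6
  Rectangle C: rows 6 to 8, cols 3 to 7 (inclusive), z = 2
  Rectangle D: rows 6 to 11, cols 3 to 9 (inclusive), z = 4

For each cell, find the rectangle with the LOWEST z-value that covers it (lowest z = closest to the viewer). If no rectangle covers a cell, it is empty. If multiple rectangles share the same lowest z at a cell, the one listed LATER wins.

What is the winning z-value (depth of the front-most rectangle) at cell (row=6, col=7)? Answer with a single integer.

Answer: 2

Derivation:
Check cell (6,7):
  A: rows 2-3 cols 0-2 -> outside (row miss)
  B: rows 4-8 cols 3-7 z=6 -> covers; best now B (z=6)
  C: rows 6-8 cols 3-7 z=2 -> covers; best now C (z=2)
  D: rows 6-11 cols 3-9 z=4 -> covers; best now C (z=2)
Winner: C at z=2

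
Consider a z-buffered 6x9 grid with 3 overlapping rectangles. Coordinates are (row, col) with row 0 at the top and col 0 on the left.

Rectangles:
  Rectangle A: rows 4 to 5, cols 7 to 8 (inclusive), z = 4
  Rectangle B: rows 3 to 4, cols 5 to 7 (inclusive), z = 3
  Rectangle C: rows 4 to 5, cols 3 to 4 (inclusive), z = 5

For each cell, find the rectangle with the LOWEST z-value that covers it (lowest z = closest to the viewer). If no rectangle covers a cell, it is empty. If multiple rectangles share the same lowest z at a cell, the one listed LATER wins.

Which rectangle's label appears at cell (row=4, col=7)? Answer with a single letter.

Check cell (4,7):
  A: rows 4-5 cols 7-8 z=4 -> covers; best now A (z=4)
  B: rows 3-4 cols 5-7 z=3 -> covers; best now B (z=3)
  C: rows 4-5 cols 3-4 -> outside (col miss)
Winner: B at z=3

Answer: B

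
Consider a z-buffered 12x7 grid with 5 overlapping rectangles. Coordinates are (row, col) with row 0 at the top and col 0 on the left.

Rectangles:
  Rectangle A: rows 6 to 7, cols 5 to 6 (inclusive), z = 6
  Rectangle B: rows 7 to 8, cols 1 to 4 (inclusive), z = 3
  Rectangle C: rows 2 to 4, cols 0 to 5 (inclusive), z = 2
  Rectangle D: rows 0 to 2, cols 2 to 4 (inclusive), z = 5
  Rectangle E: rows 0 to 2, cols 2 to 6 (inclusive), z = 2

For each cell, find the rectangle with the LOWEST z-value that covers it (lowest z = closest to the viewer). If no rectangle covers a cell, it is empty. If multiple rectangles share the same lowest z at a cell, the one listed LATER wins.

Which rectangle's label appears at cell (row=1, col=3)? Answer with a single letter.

Answer: E

Derivation:
Check cell (1,3):
  A: rows 6-7 cols 5-6 -> outside (row miss)
  B: rows 7-8 cols 1-4 -> outside (row miss)
  C: rows 2-4 cols 0-5 -> outside (row miss)
  D: rows 0-2 cols 2-4 z=5 -> covers; best now D (z=5)
  E: rows 0-2 cols 2-6 z=2 -> covers; best now E (z=2)
Winner: E at z=2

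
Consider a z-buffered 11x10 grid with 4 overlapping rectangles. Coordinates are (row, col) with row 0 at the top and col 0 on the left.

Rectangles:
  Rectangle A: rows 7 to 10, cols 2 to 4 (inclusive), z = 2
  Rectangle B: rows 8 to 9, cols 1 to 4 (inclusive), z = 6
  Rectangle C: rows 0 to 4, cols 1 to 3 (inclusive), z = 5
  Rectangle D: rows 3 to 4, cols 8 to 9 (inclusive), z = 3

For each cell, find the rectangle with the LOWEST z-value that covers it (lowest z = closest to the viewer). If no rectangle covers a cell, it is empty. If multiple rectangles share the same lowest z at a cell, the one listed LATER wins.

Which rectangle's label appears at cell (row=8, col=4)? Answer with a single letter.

Check cell (8,4):
  A: rows 7-10 cols 2-4 z=2 -> covers; best now A (z=2)
  B: rows 8-9 cols 1-4 z=6 -> covers; best now A (z=2)
  C: rows 0-4 cols 1-3 -> outside (row miss)
  D: rows 3-4 cols 8-9 -> outside (row miss)
Winner: A at z=2

Answer: A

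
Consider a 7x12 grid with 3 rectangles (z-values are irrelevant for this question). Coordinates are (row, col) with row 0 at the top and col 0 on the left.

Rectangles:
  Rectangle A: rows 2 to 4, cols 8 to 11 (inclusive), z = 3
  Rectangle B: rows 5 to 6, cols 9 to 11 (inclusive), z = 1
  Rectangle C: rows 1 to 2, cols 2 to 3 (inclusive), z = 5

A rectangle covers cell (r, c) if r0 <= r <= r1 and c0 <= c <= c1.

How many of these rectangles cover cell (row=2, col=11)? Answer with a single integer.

Check cell (2,11):
  A: rows 2-4 cols 8-11 -> covers
  B: rows 5-6 cols 9-11 -> outside (row miss)
  C: rows 1-2 cols 2-3 -> outside (col miss)
Count covering = 1

Answer: 1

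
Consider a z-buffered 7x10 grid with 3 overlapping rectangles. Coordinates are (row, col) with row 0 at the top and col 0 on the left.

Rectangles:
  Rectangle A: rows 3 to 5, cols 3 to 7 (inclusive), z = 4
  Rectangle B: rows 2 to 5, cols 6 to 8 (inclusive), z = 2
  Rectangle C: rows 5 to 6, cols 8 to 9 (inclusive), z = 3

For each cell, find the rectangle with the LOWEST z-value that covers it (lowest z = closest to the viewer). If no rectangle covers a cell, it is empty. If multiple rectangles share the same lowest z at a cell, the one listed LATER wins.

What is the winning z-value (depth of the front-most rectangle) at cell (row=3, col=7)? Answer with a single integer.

Check cell (3,7):
  A: rows 3-5 cols 3-7 z=4 -> covers; best now A (z=4)
  B: rows 2-5 cols 6-8 z=2 -> covers; best now B (z=2)
  C: rows 5-6 cols 8-9 -> outside (row miss)
Winner: B at z=2

Answer: 2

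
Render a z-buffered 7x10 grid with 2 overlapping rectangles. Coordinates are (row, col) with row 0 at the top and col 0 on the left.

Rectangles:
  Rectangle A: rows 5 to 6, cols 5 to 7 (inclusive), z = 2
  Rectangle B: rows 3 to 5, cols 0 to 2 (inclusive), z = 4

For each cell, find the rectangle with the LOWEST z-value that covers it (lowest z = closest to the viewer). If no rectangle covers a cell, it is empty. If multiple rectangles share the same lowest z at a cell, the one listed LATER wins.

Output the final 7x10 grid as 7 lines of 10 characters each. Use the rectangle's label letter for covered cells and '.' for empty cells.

..........
..........
..........
BBB.......
BBB.......
BBB..AAA..
.....AAA..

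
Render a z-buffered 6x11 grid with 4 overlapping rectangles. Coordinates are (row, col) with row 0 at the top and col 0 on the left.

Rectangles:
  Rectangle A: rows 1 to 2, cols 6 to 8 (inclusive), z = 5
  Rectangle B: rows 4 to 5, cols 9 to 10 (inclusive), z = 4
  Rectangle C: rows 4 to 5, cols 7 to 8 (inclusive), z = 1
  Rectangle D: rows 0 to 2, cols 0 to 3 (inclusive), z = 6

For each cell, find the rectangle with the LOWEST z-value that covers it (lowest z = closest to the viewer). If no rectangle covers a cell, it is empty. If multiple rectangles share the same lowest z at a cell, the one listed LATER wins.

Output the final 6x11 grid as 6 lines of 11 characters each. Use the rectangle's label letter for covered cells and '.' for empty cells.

DDDD.......
DDDD..AAA..
DDDD..AAA..
...........
.......CCBB
.......CCBB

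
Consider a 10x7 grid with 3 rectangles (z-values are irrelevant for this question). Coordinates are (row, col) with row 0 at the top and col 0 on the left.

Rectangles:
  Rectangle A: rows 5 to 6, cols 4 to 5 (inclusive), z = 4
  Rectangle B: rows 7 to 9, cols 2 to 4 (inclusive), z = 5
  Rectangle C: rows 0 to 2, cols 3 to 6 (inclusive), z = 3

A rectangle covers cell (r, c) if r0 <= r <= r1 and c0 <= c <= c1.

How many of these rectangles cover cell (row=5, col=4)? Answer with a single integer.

Check cell (5,4):
  A: rows 5-6 cols 4-5 -> covers
  B: rows 7-9 cols 2-4 -> outside (row miss)
  C: rows 0-2 cols 3-6 -> outside (row miss)
Count covering = 1

Answer: 1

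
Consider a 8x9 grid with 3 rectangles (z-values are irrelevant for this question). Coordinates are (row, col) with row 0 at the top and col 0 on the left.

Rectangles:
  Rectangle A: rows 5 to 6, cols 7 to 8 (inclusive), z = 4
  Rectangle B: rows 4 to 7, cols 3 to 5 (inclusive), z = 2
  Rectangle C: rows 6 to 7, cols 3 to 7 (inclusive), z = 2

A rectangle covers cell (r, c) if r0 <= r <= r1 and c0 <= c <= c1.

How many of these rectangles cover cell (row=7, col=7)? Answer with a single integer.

Check cell (7,7):
  A: rows 5-6 cols 7-8 -> outside (row miss)
  B: rows 4-7 cols 3-5 -> outside (col miss)
  C: rows 6-7 cols 3-7 -> covers
Count covering = 1

Answer: 1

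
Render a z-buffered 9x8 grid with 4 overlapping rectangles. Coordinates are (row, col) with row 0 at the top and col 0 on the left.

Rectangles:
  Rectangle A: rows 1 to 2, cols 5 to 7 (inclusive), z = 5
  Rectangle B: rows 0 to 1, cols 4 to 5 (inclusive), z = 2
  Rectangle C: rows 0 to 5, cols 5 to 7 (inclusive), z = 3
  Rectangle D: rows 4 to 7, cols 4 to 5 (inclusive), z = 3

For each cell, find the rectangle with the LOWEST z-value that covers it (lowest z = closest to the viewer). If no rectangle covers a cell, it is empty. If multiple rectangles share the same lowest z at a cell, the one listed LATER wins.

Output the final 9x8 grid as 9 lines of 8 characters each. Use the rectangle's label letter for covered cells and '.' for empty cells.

....BBCC
....BBCC
.....CCC
.....CCC
....DDCC
....DDCC
....DD..
....DD..
........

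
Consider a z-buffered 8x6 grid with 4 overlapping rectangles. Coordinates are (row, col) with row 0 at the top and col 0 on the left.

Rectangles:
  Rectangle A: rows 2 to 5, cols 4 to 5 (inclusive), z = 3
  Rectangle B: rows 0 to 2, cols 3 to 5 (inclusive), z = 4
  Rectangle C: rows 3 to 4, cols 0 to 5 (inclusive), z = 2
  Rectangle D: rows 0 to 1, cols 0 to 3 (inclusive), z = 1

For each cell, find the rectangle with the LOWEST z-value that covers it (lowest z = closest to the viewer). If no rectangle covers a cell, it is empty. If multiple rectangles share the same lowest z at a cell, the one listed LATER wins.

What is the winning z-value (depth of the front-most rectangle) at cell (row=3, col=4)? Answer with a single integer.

Check cell (3,4):
  A: rows 2-5 cols 4-5 z=3 -> covers; best now A (z=3)
  B: rows 0-2 cols 3-5 -> outside (row miss)
  C: rows 3-4 cols 0-5 z=2 -> covers; best now C (z=2)
  D: rows 0-1 cols 0-3 -> outside (row miss)
Winner: C at z=2

Answer: 2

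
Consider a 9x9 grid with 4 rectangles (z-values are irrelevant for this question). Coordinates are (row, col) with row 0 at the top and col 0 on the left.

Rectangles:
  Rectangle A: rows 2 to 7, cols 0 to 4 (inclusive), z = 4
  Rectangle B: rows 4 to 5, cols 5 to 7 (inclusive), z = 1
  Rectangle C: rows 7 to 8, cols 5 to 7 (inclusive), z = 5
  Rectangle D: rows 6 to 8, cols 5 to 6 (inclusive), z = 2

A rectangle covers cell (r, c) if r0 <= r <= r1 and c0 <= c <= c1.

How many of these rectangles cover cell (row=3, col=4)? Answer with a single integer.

Check cell (3,4):
  A: rows 2-7 cols 0-4 -> covers
  B: rows 4-5 cols 5-7 -> outside (row miss)
  C: rows 7-8 cols 5-7 -> outside (row miss)
  D: rows 6-8 cols 5-6 -> outside (row miss)
Count covering = 1

Answer: 1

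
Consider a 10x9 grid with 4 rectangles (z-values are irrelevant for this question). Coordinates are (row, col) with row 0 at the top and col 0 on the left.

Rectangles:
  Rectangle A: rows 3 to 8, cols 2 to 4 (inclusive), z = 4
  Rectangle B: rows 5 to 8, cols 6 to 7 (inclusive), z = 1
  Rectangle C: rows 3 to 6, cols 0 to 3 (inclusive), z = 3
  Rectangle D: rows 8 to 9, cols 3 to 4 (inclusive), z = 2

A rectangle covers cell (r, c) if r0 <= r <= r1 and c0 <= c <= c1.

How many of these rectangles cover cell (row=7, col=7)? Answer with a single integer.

Check cell (7,7):
  A: rows 3-8 cols 2-4 -> outside (col miss)
  B: rows 5-8 cols 6-7 -> covers
  C: rows 3-6 cols 0-3 -> outside (row miss)
  D: rows 8-9 cols 3-4 -> outside (row miss)
Count covering = 1

Answer: 1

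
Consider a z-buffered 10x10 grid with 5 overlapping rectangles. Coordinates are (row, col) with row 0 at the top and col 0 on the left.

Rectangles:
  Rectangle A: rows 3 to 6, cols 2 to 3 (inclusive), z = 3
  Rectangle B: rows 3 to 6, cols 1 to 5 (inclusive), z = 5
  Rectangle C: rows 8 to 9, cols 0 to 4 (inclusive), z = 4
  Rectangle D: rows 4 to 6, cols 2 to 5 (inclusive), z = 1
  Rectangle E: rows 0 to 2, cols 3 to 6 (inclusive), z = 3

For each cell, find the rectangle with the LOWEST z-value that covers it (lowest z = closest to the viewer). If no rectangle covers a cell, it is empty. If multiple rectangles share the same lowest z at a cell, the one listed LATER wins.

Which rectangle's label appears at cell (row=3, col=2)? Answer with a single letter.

Check cell (3,2):
  A: rows 3-6 cols 2-3 z=3 -> covers; best now A (z=3)
  B: rows 3-6 cols 1-5 z=5 -> covers; best now A (z=3)
  C: rows 8-9 cols 0-4 -> outside (row miss)
  D: rows 4-6 cols 2-5 -> outside (row miss)
  E: rows 0-2 cols 3-6 -> outside (row miss)
Winner: A at z=3

Answer: A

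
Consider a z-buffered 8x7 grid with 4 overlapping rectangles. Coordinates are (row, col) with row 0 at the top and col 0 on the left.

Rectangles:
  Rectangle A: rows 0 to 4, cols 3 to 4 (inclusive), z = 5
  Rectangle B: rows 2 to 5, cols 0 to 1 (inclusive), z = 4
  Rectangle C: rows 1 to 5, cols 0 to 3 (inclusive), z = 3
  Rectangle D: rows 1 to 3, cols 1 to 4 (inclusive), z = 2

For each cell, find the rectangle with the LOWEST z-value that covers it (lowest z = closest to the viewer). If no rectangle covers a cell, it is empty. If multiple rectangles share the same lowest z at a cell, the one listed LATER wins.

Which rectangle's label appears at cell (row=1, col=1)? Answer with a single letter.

Check cell (1,1):
  A: rows 0-4 cols 3-4 -> outside (col miss)
  B: rows 2-5 cols 0-1 -> outside (row miss)
  C: rows 1-5 cols 0-3 z=3 -> covers; best now C (z=3)
  D: rows 1-3 cols 1-4 z=2 -> covers; best now D (z=2)
Winner: D at z=2

Answer: D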